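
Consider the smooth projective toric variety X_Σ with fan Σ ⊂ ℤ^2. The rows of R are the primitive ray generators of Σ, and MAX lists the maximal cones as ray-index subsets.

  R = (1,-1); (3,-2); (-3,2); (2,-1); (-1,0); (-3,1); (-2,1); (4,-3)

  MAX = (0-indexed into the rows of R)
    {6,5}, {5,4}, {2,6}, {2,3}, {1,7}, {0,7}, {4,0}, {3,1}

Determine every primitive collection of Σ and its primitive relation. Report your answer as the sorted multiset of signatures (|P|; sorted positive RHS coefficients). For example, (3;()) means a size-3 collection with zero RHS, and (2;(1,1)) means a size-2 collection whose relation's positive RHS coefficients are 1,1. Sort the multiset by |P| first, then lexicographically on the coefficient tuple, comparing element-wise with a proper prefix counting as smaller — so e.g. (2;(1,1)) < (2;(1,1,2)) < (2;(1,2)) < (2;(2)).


Δ(Σ) — 8 vertices, 20 min non-faces:

  {1,2}:  v_{1} + v_{2} = 0 ; sig = (2;())
  {3,6}:  v_{3} + v_{6} = 0 ; sig = (2;())
  {0,1}:  v_{0} + v_{1} = v_{7} ; sig = (2;(1))
  {0,2}:  v_{0} + v_{2} = v_{6} ; sig = (2;(1))
  {0,3}:  v_{0} + v_{3} = v_{1} ; sig = (2;(1))
  {0,6}:  v_{0} + v_{6} = v_{4} ; sig = (2;(1))
  {1,6}:  v_{1} + v_{6} = v_{0} ; sig = (2;(1))
  {2,7}:  v_{2} + v_{7} = v_{0} ; sig = (2;(1))
  {3,4}:  v_{3} + v_{4} = v_{0} ; sig = (2;(1))
  {3,5}:  v_{3} + v_{5} = v_{4} ; sig = (2;(1))
  {4,6}:  v_{4} + v_{6} = v_{5} ; sig = (2;(1))
  {1,5}:  v_{1} + v_{5} = v_{0} + v_{4} ; sig = (2;(1,1))
  {5,7}:  v_{5} + v_{7} = 2·v_{0} + v_{4} ; sig = (2;(1,2))
  {0,5}:  v_{0} + v_{5} = 2·v_{4} ; sig = (2;(2))
  {1,4}:  v_{1} + v_{4} = 2·v_{0} ; sig = (2;(2))
  {2,4}:  v_{2} + v_{4} = 2·v_{6} ; sig = (2;(2))
  {3,7}:  v_{3} + v_{7} = 2·v_{1} ; sig = (2;(2))
  {6,7}:  v_{6} + v_{7} = 2·v_{0} ; sig = (2;(2))
  {2,5}:  v_{2} + v_{5} = 3·v_{6} ; sig = (2;(3))
  {4,7}:  v_{4} + v_{7} = 3·v_{0} ; sig = (2;(3))

Sorted signature multiset PRS(X):
{ (2;()) ×2,  (2;(1)) ×9,  (2;(1,1)),  (2;(1,2)),  (2;(2)) ×5,  (2;(3)) ×2 }


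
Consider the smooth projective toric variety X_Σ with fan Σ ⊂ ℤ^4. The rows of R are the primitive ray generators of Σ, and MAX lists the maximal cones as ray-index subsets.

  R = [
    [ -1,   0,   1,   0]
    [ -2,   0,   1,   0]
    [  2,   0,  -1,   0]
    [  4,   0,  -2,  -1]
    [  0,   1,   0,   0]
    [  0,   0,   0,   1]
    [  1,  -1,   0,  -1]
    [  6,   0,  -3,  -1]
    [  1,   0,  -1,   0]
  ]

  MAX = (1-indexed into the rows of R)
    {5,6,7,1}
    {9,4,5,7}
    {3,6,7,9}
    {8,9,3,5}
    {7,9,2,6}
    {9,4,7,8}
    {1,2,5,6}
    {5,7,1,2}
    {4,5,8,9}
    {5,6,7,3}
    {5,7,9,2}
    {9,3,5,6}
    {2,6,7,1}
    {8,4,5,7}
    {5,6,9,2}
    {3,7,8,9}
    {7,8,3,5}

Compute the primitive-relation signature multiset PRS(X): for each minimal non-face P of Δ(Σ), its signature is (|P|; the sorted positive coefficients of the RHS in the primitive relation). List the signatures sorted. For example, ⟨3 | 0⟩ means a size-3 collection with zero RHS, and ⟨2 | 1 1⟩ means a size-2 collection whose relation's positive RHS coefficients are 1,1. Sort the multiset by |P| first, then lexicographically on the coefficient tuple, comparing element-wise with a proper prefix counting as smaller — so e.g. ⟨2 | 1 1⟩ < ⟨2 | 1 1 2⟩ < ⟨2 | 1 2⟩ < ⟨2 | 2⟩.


14 minimal non-faces of Δ(Σ) (on 9 rays):

  P={1,9}:  v_{1} + v_{9} = 0  ⇒ sig = ⟨2 | 0⟩
  P={2,3}:  v_{2} + v_{3} = 0  ⇒ sig = ⟨2 | 0⟩
  P={2,8}:  v_{2} + v_{8} = v_{4}  ⇒ sig = ⟨2 | 1⟩
  P={3,4}:  v_{3} + v_{4} = v_{8}  ⇒ sig = ⟨2 | 1⟩
  P={1,3}:  v_{1} + v_{3} = v_{5} + v_{6} + v_{7}  ⇒ sig = ⟨2 | 1 1 1⟩
  P={1,4}:  v_{1} + v_{4} = v_{3} + v_{5} + v_{7}  ⇒ sig = ⟨2 | 1 1 1⟩
  P={2,4}:  v_{2} + v_{4} = v_{5} + v_{7} + v_{9}  ⇒ sig = ⟨2 | 1 1 1⟩
  P={1,8}:  v_{1} + v_{8} = 2·v_{3} + v_{5} + v_{7}  ⇒ sig = ⟨2 | 1 1 2⟩
  P={4,6}:  v_{4} + v_{6} = 2·v_{3}  ⇒ sig = ⟨2 | 2⟩
  P={6,8}:  v_{6} + v_{8} = 3·v_{3}  ⇒ sig = ⟨2 | 3⟩
  P={2,5,6,7}:  v_{2} + v_{5} + v_{6} + v_{7} = v_{1}  ⇒ sig = ⟨4 | 1⟩
  P={3,5,7,9}:  v_{3} + v_{5} + v_{7} + v_{9} = v_{4}  ⇒ sig = ⟨4 | 1⟩
  P={5,6,7,9}:  v_{5} + v_{6} + v_{7} + v_{9} = v_{3}  ⇒ sig = ⟨4 | 1⟩
  P={5,7,8,9}:  v_{5} + v_{7} + v_{8} + v_{9} = 2·v_{4}  ⇒ sig = ⟨4 | 2⟩

Sorted signature multiset PRS(X):
    |P|=2: 10 collections, coeffs (), (), (1), (1), (1,1,1), (1,1,1), (1,1,1), (1,1,2), (2), (3)
    |P|=4: 4 collections, coeffs (1), (1), (1), (2)


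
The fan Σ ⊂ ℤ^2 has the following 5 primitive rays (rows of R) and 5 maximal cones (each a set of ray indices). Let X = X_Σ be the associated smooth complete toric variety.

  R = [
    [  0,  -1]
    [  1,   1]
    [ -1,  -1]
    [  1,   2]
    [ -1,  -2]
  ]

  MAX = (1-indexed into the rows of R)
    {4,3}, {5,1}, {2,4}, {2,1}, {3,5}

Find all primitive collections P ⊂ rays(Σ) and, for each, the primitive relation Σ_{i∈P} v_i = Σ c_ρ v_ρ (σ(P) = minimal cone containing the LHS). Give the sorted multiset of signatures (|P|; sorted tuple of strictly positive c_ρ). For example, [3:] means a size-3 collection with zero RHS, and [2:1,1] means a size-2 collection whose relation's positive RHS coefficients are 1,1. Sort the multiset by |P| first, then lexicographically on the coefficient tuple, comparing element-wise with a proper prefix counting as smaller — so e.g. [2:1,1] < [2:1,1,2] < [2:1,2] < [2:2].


Σ has 5 primitive collections:

  {2,3}:  v_{2} + v_{3} = 0  ⇒ sig = [2:]
  {4,5}:  v_{4} + v_{5} = 0  ⇒ sig = [2:]
  {1,3}:  v_{1} + v_{3} = v_{5}  ⇒ sig = [2:1]
  {1,4}:  v_{1} + v_{4} = v_{2}  ⇒ sig = [2:1]
  {2,5}:  v_{2} + v_{5} = v_{1}  ⇒ sig = [2:1]

Signatures (|P|; sorted positive RHS coefficients), sorted:
    |P|=2: 5 collections, coeffs (), (), (1), (1), (1)


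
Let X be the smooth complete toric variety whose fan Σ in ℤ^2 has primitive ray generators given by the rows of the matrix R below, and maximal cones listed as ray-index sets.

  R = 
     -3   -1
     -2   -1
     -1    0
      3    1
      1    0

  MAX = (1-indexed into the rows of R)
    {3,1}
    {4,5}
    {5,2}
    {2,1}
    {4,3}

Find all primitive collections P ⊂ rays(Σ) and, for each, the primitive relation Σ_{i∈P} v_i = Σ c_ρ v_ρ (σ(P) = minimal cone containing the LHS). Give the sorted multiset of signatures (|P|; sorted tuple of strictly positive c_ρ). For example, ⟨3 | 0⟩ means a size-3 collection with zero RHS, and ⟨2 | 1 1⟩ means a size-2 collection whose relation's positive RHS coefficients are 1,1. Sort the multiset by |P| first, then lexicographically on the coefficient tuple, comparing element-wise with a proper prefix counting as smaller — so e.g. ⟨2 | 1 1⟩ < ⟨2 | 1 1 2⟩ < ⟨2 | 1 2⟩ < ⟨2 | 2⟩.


Σ has 5 primitive collections:

  P = {1,4}:  v_{1} + v_{4} = 0  so sig = ⟨2 | 0⟩
  P = {3,5}:  v_{3} + v_{5} = 0  so sig = ⟨2 | 0⟩
  P = {1,5}:  v_{1} + v_{5} = v_{2}  so sig = ⟨2 | 1⟩
  P = {2,3}:  v_{2} + v_{3} = v_{1}  so sig = ⟨2 | 1⟩
  P = {2,4}:  v_{2} + v_{4} = v_{5}  so sig = ⟨2 | 1⟩

Hence PRS(X_Σ) =
    |P|=2: 5 collections, coeffs (), (), (1), (1), (1)


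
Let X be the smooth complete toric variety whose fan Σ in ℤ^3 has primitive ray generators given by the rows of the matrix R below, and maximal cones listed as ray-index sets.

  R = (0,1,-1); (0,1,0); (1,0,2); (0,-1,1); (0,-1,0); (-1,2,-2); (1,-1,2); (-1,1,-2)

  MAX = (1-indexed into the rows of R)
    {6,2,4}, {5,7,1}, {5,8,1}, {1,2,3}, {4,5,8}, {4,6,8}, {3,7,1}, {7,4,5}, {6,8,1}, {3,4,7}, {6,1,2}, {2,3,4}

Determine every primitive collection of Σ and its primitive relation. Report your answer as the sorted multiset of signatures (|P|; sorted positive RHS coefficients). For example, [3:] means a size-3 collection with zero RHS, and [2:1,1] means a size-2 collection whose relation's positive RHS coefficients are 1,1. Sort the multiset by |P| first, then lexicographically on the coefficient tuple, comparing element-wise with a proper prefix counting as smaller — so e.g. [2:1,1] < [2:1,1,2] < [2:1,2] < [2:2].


The 10 primitive collections of Σ (r=8, n=3):

  • {1,4}:  v_{1} + v_{4} = 0  so sig = [2:]
  • {2,5}:  v_{2} + v_{5} = 0  so sig = [2:]
  • {7,8}:  v_{7} + v_{8} = 0  so sig = [2:]
  • {2,7}:  v_{2} + v_{7} = v_{3}  so sig = [2:1]
  • {2,8}:  v_{2} + v_{8} = v_{6}  so sig = [2:1]
  • {3,5}:  v_{3} + v_{5} = v_{7}  so sig = [2:1]
  • {3,8}:  v_{3} + v_{8} = v_{2}  so sig = [2:1]
  • {5,6}:  v_{5} + v_{6} = v_{8}  so sig = [2:1]
  • {6,7}:  v_{6} + v_{7} = v_{2}  so sig = [2:1]
  • {3,6}:  v_{3} + v_{6} = 2·v_{2}  so sig = [2:2]

so the primitive-relation signature multiset is
    |P|=2: 10 collections, coeffs (), (), (), (1), (1), (1), (1), (1), (1), (2)


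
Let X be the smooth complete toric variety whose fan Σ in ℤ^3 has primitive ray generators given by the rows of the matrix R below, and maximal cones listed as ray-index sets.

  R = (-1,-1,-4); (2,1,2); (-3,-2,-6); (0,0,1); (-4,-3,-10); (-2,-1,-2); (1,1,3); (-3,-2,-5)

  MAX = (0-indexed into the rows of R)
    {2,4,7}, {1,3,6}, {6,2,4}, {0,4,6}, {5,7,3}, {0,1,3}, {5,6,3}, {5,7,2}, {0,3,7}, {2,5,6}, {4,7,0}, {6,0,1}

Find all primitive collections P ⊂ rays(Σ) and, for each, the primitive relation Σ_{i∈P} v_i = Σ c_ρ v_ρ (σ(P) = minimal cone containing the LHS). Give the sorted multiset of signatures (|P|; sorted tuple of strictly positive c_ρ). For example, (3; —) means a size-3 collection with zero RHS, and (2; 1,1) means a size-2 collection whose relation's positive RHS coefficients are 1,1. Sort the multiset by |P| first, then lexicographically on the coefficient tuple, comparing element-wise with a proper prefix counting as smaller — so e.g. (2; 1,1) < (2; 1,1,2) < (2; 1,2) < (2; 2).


11 collections generate NE(X_Σ); each relation:

  P = {1,5}:  v_{1} + v_{5} = 0  ⟹  sig = (2; —)
  P = {0,2}:  v_{0} + v_{2} = v_{4}  ⟹  sig = (2; 1)
  P = {0,5}:  v_{0} + v_{5} = v_{2}  ⟹  sig = (2; 1)
  P = {1,2}:  v_{1} + v_{2} = v_{0}  ⟹  sig = (2; 1)
  P = {2,3}:  v_{2} + v_{3} = v_{7}  ⟹  sig = (2; 1)
  P = {6,7}:  v_{6} + v_{7} = v_{5}  ⟹  sig = (2; 1)
  P = {1,7}:  v_{1} + v_{7} = v_{0} + v_{3}  ⟹  sig = (2; 1,1)
  P = {3,4}:  v_{3} + v_{4} = v_{0} + v_{7}  ⟹  sig = (2; 1,1)
  P = {1,4}:  v_{1} + v_{4} = 2·v_{0}  ⟹  sig = (2; 2)
  P = {4,5}:  v_{4} + v_{5} = 2·v_{2}  ⟹  sig = (2; 2)
  P = {0,3,6}:  v_{0} + v_{3} + v_{6} = 0  ⟹  sig = (3; —)

Signatures (|P|; sorted positive RHS coefficients), sorted:
    |P|=2: 10 collections, coeffs (), (1), (1), (1), (1), (1), (1,1), (1,1), (2), (2)
    |P|=3: 1 collection, coeffs ()


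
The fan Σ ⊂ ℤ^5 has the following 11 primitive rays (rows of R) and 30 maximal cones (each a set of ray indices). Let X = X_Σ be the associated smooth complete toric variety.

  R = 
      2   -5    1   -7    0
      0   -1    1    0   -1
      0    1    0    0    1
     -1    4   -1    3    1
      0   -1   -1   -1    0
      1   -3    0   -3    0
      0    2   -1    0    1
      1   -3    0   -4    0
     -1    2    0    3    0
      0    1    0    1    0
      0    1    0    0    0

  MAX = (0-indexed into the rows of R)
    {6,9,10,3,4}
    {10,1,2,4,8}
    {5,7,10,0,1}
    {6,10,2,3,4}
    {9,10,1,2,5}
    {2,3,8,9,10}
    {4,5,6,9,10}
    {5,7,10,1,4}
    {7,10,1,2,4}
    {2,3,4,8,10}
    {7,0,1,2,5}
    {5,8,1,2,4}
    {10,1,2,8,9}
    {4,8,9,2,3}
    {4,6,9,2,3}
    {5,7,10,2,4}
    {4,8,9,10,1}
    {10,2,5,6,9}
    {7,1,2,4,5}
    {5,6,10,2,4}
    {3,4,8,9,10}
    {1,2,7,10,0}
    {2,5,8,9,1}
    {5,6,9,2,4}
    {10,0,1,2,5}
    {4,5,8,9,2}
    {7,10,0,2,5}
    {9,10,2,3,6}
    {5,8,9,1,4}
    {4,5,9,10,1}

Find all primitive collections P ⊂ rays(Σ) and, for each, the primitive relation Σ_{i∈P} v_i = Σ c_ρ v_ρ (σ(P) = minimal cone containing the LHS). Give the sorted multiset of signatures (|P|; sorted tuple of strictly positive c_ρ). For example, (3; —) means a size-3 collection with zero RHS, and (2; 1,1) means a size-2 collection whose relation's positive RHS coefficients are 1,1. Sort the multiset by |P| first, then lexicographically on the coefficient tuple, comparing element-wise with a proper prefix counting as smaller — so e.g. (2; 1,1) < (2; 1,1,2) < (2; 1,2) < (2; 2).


Primitive collections (18):

  • {1,6}:  v_{1} + v_{6} = v_{10}  →  sig = (2; 1)
  • {6,8}:  v_{6} + v_{8} = v_{3}  →  sig = (2; 1)
  • {1,3}:  v_{1} + v_{3} = v_{8} + v_{10}  →  sig = (2; 1,1)
  • {7,9}:  v_{7} + v_{9} = v_{5} + v_{10}  →  sig = (2; 1,1)
  • {0,3}:  v_{0} + v_{3} = v_{2} + v_{7} + v_{10}  →  sig = (2; 1,1,1)
  • {0,8}:  v_{0} + v_{8} = v_{1} + v_{2} + v_{7}  →  sig = (2; 1,1,1)
  • {3,5}:  v_{3} + v_{5} = v_{2} + v_{4} + v_{9}  →  sig = (2; 1,1,1)
  • {3,7}:  v_{3} + v_{7} = v_{2} + v_{4} + v_{10}  →  sig = (2; 1,1,1)
  • {7,8}:  v_{7} + v_{8} = v_{1} + v_{2} + v_{4}  →  sig = (2; 1,1,1)
  • {0,6}:  v_{0} + v_{6} = v_{2} + v_{5} + v_{7} + 2·v_{10}  →  sig = (2; 1,1,1,2)
  • {6,7}:  v_{6} + v_{7} = v_{2} + v_{4} + v_{5} + 2·v_{10}  →  sig = (2; 1,1,1,2)
  • {0,9}:  v_{0} + v_{9} = v_{1} + v_{2} + 2·v_{5} + 2·v_{10}  →  sig = (2; 1,1,2,2)
  • {0,4}:  v_{0} + v_{4} = 2·v_{7}  →  sig = (2; 2)
  • {5,8,10}:  v_{5} + v_{8} + v_{10} = 0  →  sig = (3; —)
  • {1,2,4,9}:  v_{1} + v_{2} + v_{4} + v_{9} = 0  →  sig = (4; —)
  • {2,4,9,10}:  v_{2} + v_{4} + v_{9} + v_{10} = v_{6}  →  sig = (4; 1)
  • {1,2,4,5,10}:  v_{1} + v_{2} + v_{4} + v_{5} + v_{10} = v_{7}  →  sig = (5; 1)
  • {1,2,5,7,10}:  v_{1} + v_{2} + v_{5} + v_{7} + v_{10} = v_{0}  →  sig = (5; 1)

Signatures (|P|; sorted positive RHS coefficients), sorted:
{ (2; 1) ×2,  (2; 1,1) ×2,  (2; 1,1,1) ×5,  (2; 1,1,1,2) ×2,  (2; 1,1,2,2),  (2; 2),  (3; —),  (4; —),  (4; 1),  (5; 1) ×2 }


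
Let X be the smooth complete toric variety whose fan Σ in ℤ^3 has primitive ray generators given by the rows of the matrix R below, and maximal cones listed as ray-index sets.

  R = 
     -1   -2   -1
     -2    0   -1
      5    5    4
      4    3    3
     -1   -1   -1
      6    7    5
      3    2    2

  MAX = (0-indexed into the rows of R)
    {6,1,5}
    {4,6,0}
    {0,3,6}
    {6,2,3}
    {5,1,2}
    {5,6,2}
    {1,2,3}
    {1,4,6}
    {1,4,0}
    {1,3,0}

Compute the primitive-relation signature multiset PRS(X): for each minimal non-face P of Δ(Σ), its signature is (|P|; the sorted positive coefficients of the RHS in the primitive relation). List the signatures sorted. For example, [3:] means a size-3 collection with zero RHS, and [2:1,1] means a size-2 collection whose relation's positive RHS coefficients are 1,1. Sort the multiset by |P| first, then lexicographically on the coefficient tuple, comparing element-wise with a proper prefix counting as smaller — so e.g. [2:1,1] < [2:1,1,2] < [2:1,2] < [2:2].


9 minimal non-faces of Δ(Σ) (on 7 rays):

  • {0,2}:  v_{0} + v_{2} = v_{3}  ⇒ sig = [2:1]
  • {0,5}:  v_{0} + v_{5} = v_{2}  ⇒ sig = [2:1]
  • {3,4}:  v_{3} + v_{4} = v_{6}  ⇒ sig = [2:1]
  • {2,4}:  v_{2} + v_{4} = v_{1} + 2·v_{6}  ⇒ sig = [2:1,2]
  • {3,5}:  v_{3} + v_{5} = 2·v_{2}  ⇒ sig = [2:2]
  • {4,5}:  v_{4} + v_{5} = 2·v_{1} + 3·v_{6}  ⇒ sig = [2:2,3]
  • {0,1,6}:  v_{0} + v_{1} + v_{6} = 0  ⇒ sig = [3:]
  • {1,2,6}:  v_{1} + v_{2} + v_{6} = v_{5}  ⇒ sig = [3:1]
  • {1,3,6}:  v_{1} + v_{3} + v_{6} = v_{2}  ⇒ sig = [3:1]

so the primitive-relation signature multiset is
{ [2:1] ×3,  [2:1,2],  [2:2],  [2:2,3],  [3:],  [3:1] ×2 }


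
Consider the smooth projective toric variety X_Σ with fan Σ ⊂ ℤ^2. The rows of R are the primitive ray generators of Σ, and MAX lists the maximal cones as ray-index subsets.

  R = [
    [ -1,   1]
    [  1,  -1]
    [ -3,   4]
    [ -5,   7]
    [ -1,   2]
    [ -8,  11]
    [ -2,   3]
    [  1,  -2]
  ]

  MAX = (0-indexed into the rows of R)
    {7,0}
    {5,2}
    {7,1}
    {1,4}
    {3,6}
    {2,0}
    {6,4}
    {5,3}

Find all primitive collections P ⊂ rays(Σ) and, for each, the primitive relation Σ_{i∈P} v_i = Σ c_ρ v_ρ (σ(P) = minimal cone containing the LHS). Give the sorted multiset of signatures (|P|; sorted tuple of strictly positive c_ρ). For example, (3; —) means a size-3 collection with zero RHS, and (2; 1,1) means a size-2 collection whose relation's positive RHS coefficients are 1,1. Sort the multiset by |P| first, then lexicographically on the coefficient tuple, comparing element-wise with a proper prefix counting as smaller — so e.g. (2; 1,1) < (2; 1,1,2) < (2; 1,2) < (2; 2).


The 20 primitive collections of Σ (r=8, n=2):

  • {0,1}:  v_{0} + v_{1} = 0  ⟹  sig = (2; —)
  • {4,7}:  v_{4} + v_{7} = 0  ⟹  sig = (2; —)
  • {0,4}:  v_{0} + v_{4} = v_{6}  ⟹  sig = (2; 1)
  • {0,6}:  v_{0} + v_{6} = v_{2}  ⟹  sig = (2; 1)
  • {1,2}:  v_{1} + v_{2} = v_{6}  ⟹  sig = (2; 1)
  • {1,6}:  v_{1} + v_{6} = v_{4}  ⟹  sig = (2; 1)
  • {2,3}:  v_{2} + v_{3} = v_{5}  ⟹  sig = (2; 1)
  • {2,6}:  v_{2} + v_{6} = v_{3}  ⟹  sig = (2; 1)
  • {6,7}:  v_{6} + v_{7} = v_{0}  ⟹  sig = (2; 1)
  • {1,5}:  v_{1} + v_{5} = v_{3} + v_{6}  ⟹  sig = (2; 1,1)
  • {3,7}:  v_{3} + v_{7} = v_{0} + v_{2}  ⟹  sig = (2; 1,1)
  • {4,5}:  v_{4} + v_{5} = v_{3} + 2·v_{6}  ⟹  sig = (2; 1,2)
  • {5,7}:  v_{5} + v_{7} = v_{0} + 2·v_{2}  ⟹  sig = (2; 1,2)
  • {0,3}:  v_{0} + v_{3} = 2·v_{2}  ⟹  sig = (2; 2)
  • {1,3}:  v_{1} + v_{3} = 2·v_{6}  ⟹  sig = (2; 2)
  • {2,4}:  v_{2} + v_{4} = 2·v_{6}  ⟹  sig = (2; 2)
  • {2,7}:  v_{2} + v_{7} = 2·v_{0}  ⟹  sig = (2; 2)
  • {5,6}:  v_{5} + v_{6} = 2·v_{3}  ⟹  sig = (2; 2)
  • {0,5}:  v_{0} + v_{5} = 3·v_{2}  ⟹  sig = (2; 3)
  • {3,4}:  v_{3} + v_{4} = 3·v_{6}  ⟹  sig = (2; 3)

Signatures (|P|; sorted positive RHS coefficients), sorted:
    (2; —)
    (2; —)
    (2; 1)
    (2; 1)
    (2; 1)
    (2; 1)
    (2; 1)
    (2; 1)
    (2; 1)
    (2; 1,1)
    (2; 1,1)
    (2; 1,2)
    (2; 1,2)
    (2; 2)
    (2; 2)
    (2; 2)
    (2; 2)
    (2; 2)
    (2; 3)
    (2; 3)


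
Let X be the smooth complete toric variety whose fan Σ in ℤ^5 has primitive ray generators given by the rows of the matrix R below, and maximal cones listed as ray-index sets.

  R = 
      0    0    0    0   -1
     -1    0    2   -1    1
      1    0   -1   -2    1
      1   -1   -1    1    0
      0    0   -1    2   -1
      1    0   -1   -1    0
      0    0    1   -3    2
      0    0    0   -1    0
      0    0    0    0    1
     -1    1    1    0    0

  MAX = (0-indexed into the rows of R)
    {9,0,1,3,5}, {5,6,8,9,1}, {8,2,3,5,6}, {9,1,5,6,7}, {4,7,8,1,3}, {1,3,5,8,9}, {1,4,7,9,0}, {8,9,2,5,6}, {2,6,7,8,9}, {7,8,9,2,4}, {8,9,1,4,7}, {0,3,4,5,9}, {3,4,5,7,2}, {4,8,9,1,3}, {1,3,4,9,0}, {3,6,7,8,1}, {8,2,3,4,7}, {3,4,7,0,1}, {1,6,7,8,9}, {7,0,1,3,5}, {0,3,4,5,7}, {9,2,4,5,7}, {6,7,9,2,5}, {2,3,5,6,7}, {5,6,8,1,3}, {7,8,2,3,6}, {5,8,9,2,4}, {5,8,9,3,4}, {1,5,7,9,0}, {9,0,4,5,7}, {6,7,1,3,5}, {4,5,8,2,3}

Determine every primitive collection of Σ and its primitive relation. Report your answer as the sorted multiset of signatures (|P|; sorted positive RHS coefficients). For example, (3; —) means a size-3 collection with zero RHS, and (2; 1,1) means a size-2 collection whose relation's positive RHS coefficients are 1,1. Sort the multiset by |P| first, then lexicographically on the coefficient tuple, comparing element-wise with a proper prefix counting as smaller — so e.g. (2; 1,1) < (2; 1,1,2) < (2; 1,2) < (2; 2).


Primitive collections (10):

  • {0,8}:  v_{0} + v_{8} = 0  so sig = (2; —)
  • {1,2}:  v_{1} + v_{2} = v_{6}  so sig = (2; 1)
  • {0,2}:  v_{0} + v_{2} = v_{5} + v_{7}  so sig = (2; 1,1)
  • {4,6}:  v_{4} + v_{6} = v_{7} + v_{8}  so sig = (2; 1,1)
  • {0,6}:  v_{0} + v_{6} = v_{1} + v_{5} + v_{7}  so sig = (2; 1,1,1)
  • {1,4,5}:  v_{1} + v_{4} + v_{5} = 0  so sig = (3; —)
  • {3,7,9}:  v_{3} + v_{7} + v_{9} = 0  so sig = (3; —)
  • {5,7,8}:  v_{5} + v_{7} + v_{8} = v_{2}  so sig = (3; 1)
  • {2,3,9}:  v_{2} + v_{3} + v_{9} = v_{5} + v_{8}  so sig = (3; 1,1)
  • {3,6,9}:  v_{3} + v_{6} + v_{9} = v_{1} + v_{5} + v_{8}  so sig = (3; 1,1,1)

Hence PRS(X_Σ) =
    (2; —)
    (2; 1)
    (2; 1,1)
    (2; 1,1)
    (2; 1,1,1)
    (3; —)
    (3; —)
    (3; 1)
    (3; 1,1)
    (3; 1,1,1)


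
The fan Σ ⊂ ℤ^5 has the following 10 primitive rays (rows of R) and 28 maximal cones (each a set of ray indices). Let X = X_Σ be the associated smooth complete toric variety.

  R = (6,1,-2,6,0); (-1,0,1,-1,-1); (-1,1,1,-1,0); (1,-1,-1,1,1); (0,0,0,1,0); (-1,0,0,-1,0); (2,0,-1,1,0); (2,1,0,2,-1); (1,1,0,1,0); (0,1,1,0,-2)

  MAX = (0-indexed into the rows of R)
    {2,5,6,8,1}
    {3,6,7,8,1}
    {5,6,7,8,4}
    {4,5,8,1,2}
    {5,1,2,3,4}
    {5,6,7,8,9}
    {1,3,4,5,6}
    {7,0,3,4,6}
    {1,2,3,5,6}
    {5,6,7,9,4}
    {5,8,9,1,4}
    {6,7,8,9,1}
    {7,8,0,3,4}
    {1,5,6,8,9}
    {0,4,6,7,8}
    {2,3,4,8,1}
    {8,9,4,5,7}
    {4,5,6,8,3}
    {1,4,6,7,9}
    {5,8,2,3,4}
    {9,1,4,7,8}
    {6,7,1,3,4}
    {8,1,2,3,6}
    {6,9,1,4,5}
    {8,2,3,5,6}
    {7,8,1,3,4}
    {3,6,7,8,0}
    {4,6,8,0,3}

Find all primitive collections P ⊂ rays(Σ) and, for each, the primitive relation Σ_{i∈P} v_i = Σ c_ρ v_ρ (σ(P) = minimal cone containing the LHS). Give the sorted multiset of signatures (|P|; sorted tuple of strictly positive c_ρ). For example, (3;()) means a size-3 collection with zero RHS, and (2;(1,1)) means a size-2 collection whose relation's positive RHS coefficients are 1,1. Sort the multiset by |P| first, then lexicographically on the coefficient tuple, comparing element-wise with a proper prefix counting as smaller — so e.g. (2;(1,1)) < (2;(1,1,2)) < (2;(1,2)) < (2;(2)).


Primitive collections (14):

  • {3,9}:  v_{3} + v_{9} = v_{1} + v_{4} + v_{6}  ⇒ sig = (2;(1,1,1))
  • {0,2}:  v_{0} + v_{2} = v_{3} + v_{7} + 2·v_{8}  ⇒ sig = (2;(1,1,2))
  • {0,9}:  v_{0} + v_{9} = v_{4} + v_{6} + 2·v_{7}  ⇒ sig = (2;(1,1,2))
  • {0,1}:  v_{0} + v_{1} = v_{3} + 2·v_{7}  ⇒ sig = (2;(1,2))
  • {2,7}:  v_{2} + v_{7} = v_{1} + 2·v_{8}  ⇒ sig = (2;(1,2))
  • {0,5}:  v_{0} + v_{5} = 2·v_{4} + 2·v_{6} + v_{8}  ⇒ sig = (2;(1,2,2))
  • {2,9}:  v_{2} + v_{9} = 2·v_{1} + v_{5} + 2·v_{8}  ⇒ sig = (2;(1,2,2))
  • {1,5,7}:  v_{1} + v_{5} + v_{7} = v_{9}  ⇒ sig = (3;(1))
  • {2,4,6}:  v_{2} + v_{4} + v_{6} = v_{8}  ⇒ sig = (3;(1))
  • {3,5,7}:  v_{3} + v_{5} + v_{7} = v_{4} + v_{6}  ⇒ sig = (3;(1,1))
  • {1,3,5,8}:  v_{1} + v_{3} + v_{5} + v_{8} = 0  ⇒ sig = (4;())
  • {1,4,6,8}:  v_{1} + v_{4} + v_{6} + v_{8} = v_{7}  ⇒ sig = (4;(1))
  • {4,6,8,9}:  v_{4} + v_{6} + v_{8} + v_{9} = v_{5} + 2·v_{7}  ⇒ sig = (4;(1,2))
  • {3,4,6,7,8}:  v_{3} + v_{4} + v_{6} + v_{7} + v_{8} = v_{0}  ⇒ sig = (5;(1))

Hence PRS(X_Σ) =
{ (2;(1,1,1)),  (2;(1,1,2)) ×2,  (2;(1,2)) ×2,  (2;(1,2,2)) ×2,  (3;(1)) ×2,  (3;(1,1)),  (4;()),  (4;(1)),  (4;(1,2)),  (5;(1)) }


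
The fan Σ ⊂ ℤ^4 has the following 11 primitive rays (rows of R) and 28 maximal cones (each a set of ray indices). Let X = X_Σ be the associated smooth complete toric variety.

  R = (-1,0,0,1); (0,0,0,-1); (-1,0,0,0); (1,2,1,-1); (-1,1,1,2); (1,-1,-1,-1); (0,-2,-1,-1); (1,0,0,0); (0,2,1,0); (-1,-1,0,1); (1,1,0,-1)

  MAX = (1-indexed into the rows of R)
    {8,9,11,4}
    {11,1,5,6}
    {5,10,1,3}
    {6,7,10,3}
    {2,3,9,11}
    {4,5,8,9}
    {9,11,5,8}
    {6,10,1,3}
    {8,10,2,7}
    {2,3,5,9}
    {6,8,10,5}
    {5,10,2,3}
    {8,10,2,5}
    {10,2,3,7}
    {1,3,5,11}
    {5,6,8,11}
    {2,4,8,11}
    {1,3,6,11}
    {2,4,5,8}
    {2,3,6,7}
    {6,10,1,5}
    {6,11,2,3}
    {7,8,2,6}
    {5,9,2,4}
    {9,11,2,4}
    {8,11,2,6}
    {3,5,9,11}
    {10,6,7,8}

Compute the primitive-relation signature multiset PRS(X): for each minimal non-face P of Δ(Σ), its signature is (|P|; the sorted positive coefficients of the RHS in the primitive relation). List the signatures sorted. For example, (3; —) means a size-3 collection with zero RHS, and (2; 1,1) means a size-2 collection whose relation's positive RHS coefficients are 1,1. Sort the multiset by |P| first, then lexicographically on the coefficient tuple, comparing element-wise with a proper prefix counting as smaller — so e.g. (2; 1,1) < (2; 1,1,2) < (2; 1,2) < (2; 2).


22 minimal non-faces of Δ(Σ) (on 11 rays):

  P={3,8}:  v_{3} + v_{8} = 0  so sig = (2; —)
  P={10,11}:  v_{10} + v_{11} = 0  so sig = (2; —)
  P={1,2}:  v_{1} + v_{2} = v_{3}  so sig = (2; 1)
  P={1,4}:  v_{1} + v_{4} = v_{9}  so sig = (2; 1)
  P={5,7}:  v_{5} + v_{7} = v_{10}  so sig = (2; 1)
  P={6,9}:  v_{6} + v_{9} = v_{11}  so sig = (2; 1)
  P={7,9}:  v_{7} + v_{9} = v_{2}  so sig = (2; 1)
  P={1,8}:  v_{1} + v_{8} = v_{5} + v_{6}  so sig = (2; 1,1)
  P={3,4}:  v_{3} + v_{4} = v_{2} + v_{9}  so sig = (2; 1,1)
  P={7,11}:  v_{7} + v_{11} = v_{2} + v_{6}  so sig = (2; 1,1)
  P={9,10}:  v_{9} + v_{10} = v_{2} + v_{5}  so sig = (2; 1,1)
  P={1,7}:  v_{1} + v_{7} = v_{3} + v_{6} + v_{10}  so sig = (2; 1,1,1)
  P={1,9}:  v_{1} + v_{9} = v_{3} + v_{5} + v_{11}  so sig = (2; 1,1,1)
  P={4,6}:  v_{4} + v_{6} = v_{2} + v_{8} + v_{11}  so sig = (2; 1,1,1)
  P={4,10}:  v_{4} + v_{10} = 2·v_{2} + v_{5} + v_{8}  so sig = (2; 1,1,2)
  P={4,7}:  v_{4} + v_{7} = 2·v_{2} + v_{8}  so sig = (2; 1,2)
  P={2,5,6}:  v_{2} + v_{5} + v_{6} = 0  so sig = (3; —)
  P={2,5,11}:  v_{2} + v_{5} + v_{11} = v_{9}  so sig = (3; 1)
  P={2,6,10}:  v_{2} + v_{6} + v_{10} = v_{7}  so sig = (3; 1)
  P={2,8,9}:  v_{2} + v_{8} + v_{9} = v_{4}  so sig = (3; 1)
  P={3,5,6}:  v_{3} + v_{5} + v_{6} = v_{1}  so sig = (3; 1)
  P={4,5,11}:  v_{4} + v_{5} + v_{11} = v_{8} + 2·v_{9}  so sig = (3; 1,2)

Sorted signature multiset PRS(X):
    |P|=2: 16 collections, coeffs (), (), (1), (1), (1), (1), (1), (1,1), (1,1), (1,1), (1,1), (1,1,1), (1,1,1), (1,1,1), (1,1,2), (1,2)
    |P|=3: 6 collections, coeffs (), (1), (1), (1), (1), (1,2)


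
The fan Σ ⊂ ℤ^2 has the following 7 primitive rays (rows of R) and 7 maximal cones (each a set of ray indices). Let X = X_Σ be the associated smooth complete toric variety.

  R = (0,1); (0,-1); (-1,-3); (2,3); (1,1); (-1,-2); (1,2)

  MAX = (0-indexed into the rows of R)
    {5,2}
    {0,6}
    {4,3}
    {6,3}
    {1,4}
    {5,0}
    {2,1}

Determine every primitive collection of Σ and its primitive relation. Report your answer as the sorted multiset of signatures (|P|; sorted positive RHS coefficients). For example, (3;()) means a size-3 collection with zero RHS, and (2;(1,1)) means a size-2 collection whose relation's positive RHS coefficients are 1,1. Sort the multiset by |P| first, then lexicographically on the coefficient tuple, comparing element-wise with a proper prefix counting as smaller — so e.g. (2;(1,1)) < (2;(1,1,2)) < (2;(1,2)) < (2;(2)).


14 collections generate NE(X_Σ); each relation:

  P = {0,1}:  v_{0} + v_{1} = 0  ⟹  sig = (2;())
  P = {5,6}:  v_{5} + v_{6} = 0  ⟹  sig = (2;())
  P = {0,2}:  v_{0} + v_{2} = v_{5}  ⟹  sig = (2;(1))
  P = {0,4}:  v_{0} + v_{4} = v_{6}  ⟹  sig = (2;(1))
  P = {1,5}:  v_{1} + v_{5} = v_{2}  ⟹  sig = (2;(1))
  P = {1,6}:  v_{1} + v_{6} = v_{4}  ⟹  sig = (2;(1))
  P = {2,6}:  v_{2} + v_{6} = v_{1}  ⟹  sig = (2;(1))
  P = {3,5}:  v_{3} + v_{5} = v_{4}  ⟹  sig = (2;(1))
  P = {4,5}:  v_{4} + v_{5} = v_{1}  ⟹  sig = (2;(1))
  P = {4,6}:  v_{4} + v_{6} = v_{3}  ⟹  sig = (2;(1))
  P = {2,3}:  v_{2} + v_{3} = v_{1} + v_{4}  ⟹  sig = (2;(1,1))
  P = {0,3}:  v_{0} + v_{3} = 2·v_{6}  ⟹  sig = (2;(2))
  P = {1,3}:  v_{1} + v_{3} = 2·v_{4}  ⟹  sig = (2;(2))
  P = {2,4}:  v_{2} + v_{4} = 2·v_{1}  ⟹  sig = (2;(2))

Hence PRS(X_Σ) =
{ (2;()) ×2,  (2;(1)) ×8,  (2;(1,1)),  (2;(2)) ×3 }


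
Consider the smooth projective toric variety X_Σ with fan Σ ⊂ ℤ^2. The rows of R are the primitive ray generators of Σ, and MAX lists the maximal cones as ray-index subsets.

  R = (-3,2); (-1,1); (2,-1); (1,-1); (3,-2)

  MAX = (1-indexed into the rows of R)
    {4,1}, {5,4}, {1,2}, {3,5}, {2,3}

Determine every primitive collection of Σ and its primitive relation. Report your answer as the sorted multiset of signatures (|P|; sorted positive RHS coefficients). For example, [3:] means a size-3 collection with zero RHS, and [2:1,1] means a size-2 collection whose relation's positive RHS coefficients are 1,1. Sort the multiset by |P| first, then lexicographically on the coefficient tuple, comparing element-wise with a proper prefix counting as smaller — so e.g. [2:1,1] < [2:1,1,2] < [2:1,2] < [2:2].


The 5 primitive collections of Σ (r=5, n=2):

  {1,5}:  v_{1} + v_{5} = 0 — sig = [2:]
  {2,4}:  v_{2} + v_{4} = 0 — sig = [2:]
  {1,3}:  v_{1} + v_{3} = v_{2} — sig = [2:1]
  {2,5}:  v_{2} + v_{5} = v_{3} — sig = [2:1]
  {3,4}:  v_{3} + v_{4} = v_{5} — sig = [2:1]

Hence PRS(X_Σ) =
[[2:], [2:], [2:1], [2:1], [2:1]]


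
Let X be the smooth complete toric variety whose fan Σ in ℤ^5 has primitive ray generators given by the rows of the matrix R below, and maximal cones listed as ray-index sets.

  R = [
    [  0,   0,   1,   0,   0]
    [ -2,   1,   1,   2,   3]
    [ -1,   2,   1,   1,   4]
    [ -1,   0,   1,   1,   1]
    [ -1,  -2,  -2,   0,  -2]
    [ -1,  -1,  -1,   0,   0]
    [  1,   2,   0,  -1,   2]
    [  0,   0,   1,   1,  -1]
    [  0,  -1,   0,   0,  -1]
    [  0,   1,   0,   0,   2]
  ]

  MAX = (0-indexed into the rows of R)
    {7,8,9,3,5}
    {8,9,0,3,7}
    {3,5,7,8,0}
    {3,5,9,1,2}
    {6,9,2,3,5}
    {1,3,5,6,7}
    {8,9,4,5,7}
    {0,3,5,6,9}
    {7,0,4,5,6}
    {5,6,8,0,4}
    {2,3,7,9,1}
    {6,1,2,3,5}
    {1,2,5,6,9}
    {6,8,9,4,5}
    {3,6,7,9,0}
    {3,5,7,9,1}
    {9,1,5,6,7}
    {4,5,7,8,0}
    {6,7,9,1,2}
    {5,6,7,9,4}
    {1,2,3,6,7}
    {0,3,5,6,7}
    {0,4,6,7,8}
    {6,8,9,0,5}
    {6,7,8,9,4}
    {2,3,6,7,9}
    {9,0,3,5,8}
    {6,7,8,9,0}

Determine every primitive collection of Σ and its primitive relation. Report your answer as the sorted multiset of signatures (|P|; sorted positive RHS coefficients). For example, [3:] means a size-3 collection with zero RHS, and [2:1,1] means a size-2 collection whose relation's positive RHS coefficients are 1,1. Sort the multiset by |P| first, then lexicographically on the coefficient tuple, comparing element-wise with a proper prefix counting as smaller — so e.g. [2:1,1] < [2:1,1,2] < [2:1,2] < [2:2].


Σ has 14 primitive collections:

  P = {2,8}:  v_{2} + v_{8} = v_{3} + v_{9}  →  sig = [2:1,1]
  P = {1,8}:  v_{1} + v_{8} = v_{3} + v_{5} + v_{7} + v_{9}  →  sig = [2:1,1,1,1]
  P = {0,1}:  v_{0} + v_{1} = 2·v_{3} + v_{5} + v_{6} + v_{7}  →  sig = [2:1,1,1,2]
  P = {2,4}:  v_{2} + v_{4} = 3·v_{5} + v_{6} + 2·v_{7} + v_{9}  →  sig = [2:1,1,2,3]
  P = {1,4}:  v_{1} + v_{4} = 4·v_{5} + v_{6} + 3·v_{7} + v_{9}  →  sig = [2:1,1,3,4]
  P = {0,2}:  v_{0} + v_{2} = 2·v_{3} + v_{6}  →  sig = [2:1,2]
  P = {3,4}:  v_{3} + v_{4} = 2·v_{5} + v_{7}  →  sig = [2:1,2]
  P = {0,4,9}:  v_{0} + v_{4} + v_{9} = v_{5}  →  sig = [3:1]
  P = {2,5,7}:  v_{2} + v_{5} + v_{7} = v_{1}  →  sig = [3:1]
  P = {3,6,8}:  v_{3} + v_{6} + v_{8} = v_{0} + v_{9}  →  sig = [3:1,1]
  P = {5,6,7,8}:  v_{5} + v_{6} + v_{7} + v_{8} = 0  →  sig = [4:]
  P = {0,5,7,9}:  v_{0} + v_{5} + v_{7} + v_{9} = v_{3}  →  sig = [4:1]
  P = {1,3,6,9}:  v_{1} + v_{3} + v_{6} + v_{9} = 2·v_{2}  →  sig = [4:2]
  P = {3,5,6,7,9}:  v_{3} + v_{5} + v_{6} + v_{7} + v_{9} = v_{2}  →  sig = [5:1]

Sorted signature multiset PRS(X):
{ [2:1,1],  [2:1,1,1,1],  [2:1,1,1,2],  [2:1,1,2,3],  [2:1,1,3,4],  [2:1,2] ×2,  [3:1] ×2,  [3:1,1],  [4:],  [4:1],  [4:2],  [5:1] }


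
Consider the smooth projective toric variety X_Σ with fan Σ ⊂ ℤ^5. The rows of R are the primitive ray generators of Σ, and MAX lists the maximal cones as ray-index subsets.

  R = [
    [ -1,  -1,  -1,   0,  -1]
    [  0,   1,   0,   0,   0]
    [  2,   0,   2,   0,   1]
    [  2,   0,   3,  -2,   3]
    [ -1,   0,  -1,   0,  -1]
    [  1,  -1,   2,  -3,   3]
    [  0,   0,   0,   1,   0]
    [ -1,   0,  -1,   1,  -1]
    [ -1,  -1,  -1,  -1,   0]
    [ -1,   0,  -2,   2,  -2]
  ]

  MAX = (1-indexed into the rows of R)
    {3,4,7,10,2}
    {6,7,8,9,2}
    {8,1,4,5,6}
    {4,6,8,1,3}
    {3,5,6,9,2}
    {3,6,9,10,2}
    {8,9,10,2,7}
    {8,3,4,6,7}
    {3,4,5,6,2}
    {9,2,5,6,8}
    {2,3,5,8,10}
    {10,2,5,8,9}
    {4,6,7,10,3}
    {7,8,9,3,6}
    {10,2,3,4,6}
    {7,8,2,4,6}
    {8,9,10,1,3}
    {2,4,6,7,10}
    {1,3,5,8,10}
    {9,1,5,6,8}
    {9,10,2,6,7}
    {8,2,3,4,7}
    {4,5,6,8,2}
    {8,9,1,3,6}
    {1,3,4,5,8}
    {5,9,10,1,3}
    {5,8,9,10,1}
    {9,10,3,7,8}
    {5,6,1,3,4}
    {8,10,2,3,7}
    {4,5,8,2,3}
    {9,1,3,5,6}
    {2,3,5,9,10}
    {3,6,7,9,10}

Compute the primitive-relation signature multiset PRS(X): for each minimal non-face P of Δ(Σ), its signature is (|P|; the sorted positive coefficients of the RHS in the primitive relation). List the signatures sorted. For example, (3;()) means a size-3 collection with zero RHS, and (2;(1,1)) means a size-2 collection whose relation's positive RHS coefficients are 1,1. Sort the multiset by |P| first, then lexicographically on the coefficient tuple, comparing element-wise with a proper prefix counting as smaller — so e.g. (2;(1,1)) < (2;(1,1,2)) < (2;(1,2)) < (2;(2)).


Σ has 16 primitive collections:

  P={1,2}:  v_{1} + v_{2} = v_{5}  so sig = (2;(1))
  P={4,9}:  v_{4} + v_{9} = v_{6}  so sig = (2;(1))
  P={5,7}:  v_{5} + v_{7} = v_{8}  so sig = (2;(1))
  P={1,7}:  v_{1} + v_{7} = v_{3} + 2·v_{8} + v_{9}  so sig = (2;(1,1,2))
  P={4,5,10}:  v_{4} + v_{5} + v_{10} = 0  so sig = (3;())
  P={4,8,10}:  v_{4} + v_{8} + v_{10} = v_{7}  so sig = (3;(1))
  P={5,6,10}:  v_{5} + v_{6} + v_{10} = v_{9}  so sig = (3;(1))
  P={6,8,10}:  v_{6} + v_{8} + v_{10} = v_{7} + v_{9}  so sig = (3;(1,1))
  P={1,4,10}:  v_{1} + v_{4} + v_{10} = v_{3} + v_{8} + v_{9}  so sig = (3;(1,1,1))
  P={1,6,10}:  v_{1} + v_{6} + v_{10} = v_{3} + v_{8} + 2·v_{9}  so sig = (3;(1,1,2))
  P={2,3,8,9}:  v_{2} + v_{3} + v_{8} + v_{9} = 0  so sig = (4;())
  P={2,3,6,8}:  v_{2} + v_{3} + v_{6} + v_{8} = v_{4}  so sig = (4;(1))
  P={3,5,8,9}:  v_{3} + v_{5} + v_{8} + v_{9} = v_{1}  so sig = (4;(1))
  P={2,3,7,9}:  v_{2} + v_{3} + v_{7} + v_{9} = v_{4} + v_{10}  so sig = (4;(1,1))
  P={3,5,6,8}:  v_{3} + v_{5} + v_{6} + v_{8} = v_{1} + v_{4}  so sig = (4;(1,1))
  P={2,3,6,7}:  v_{2} + v_{3} + v_{6} + v_{7} = 2·v_{4} + v_{10}  so sig = (4;(1,2))

Signatures (|P|; sorted positive RHS coefficients), sorted:
{ (2;(1)) ×3,  (2;(1,1,2)),  (3;()),  (3;(1)) ×2,  (3;(1,1)),  (3;(1,1,1)),  (3;(1,1,2)),  (4;()),  (4;(1)) ×2,  (4;(1,1)) ×2,  (4;(1,2)) }


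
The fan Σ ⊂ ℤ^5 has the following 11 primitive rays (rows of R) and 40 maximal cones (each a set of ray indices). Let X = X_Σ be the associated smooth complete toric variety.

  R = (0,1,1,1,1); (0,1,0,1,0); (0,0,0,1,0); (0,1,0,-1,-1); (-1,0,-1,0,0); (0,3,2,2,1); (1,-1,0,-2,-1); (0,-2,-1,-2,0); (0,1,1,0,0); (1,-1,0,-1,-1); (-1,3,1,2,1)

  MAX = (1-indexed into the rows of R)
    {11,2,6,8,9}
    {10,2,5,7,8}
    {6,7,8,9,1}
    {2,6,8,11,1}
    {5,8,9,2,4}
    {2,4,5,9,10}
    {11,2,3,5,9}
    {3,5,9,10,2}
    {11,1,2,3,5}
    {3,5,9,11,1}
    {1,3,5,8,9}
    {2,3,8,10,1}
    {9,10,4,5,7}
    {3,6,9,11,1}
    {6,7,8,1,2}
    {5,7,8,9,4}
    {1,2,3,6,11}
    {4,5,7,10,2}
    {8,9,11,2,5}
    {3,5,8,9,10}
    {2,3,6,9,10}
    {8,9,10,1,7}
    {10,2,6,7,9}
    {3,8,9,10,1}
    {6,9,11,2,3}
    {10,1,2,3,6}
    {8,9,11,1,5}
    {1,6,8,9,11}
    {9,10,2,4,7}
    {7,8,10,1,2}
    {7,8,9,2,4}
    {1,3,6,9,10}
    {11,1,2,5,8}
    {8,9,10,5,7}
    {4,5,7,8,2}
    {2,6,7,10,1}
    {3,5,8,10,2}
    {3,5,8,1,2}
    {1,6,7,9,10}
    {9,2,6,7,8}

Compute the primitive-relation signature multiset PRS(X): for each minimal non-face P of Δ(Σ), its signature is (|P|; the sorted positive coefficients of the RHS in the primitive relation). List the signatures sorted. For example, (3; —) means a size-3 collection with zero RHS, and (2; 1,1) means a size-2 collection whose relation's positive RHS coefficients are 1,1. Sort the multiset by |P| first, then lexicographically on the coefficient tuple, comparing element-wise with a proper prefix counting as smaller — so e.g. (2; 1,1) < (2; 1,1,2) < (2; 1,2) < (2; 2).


|primitive collections| = 18. Relations:

  {3,7}:  v_{3} + v_{7} = v_{10}  ⇒ sig = (2; 1)
  {5,6}:  v_{5} + v_{6} = v_{11}  ⇒ sig = (2; 1)
  {10,11}:  v_{10} + v_{11} = v_{2} + v_{9}  ⇒ sig = (2; 1,1)
  {3,4}:  v_{3} + v_{4} = v_{2} + v_{5} + v_{9} + v_{10}  ⇒ sig = (2; 1,1,1,1)
  {4,11}:  v_{4} + v_{11} = 3·v_{2} + v_{5} + v_{8} + 3·v_{9}  ⇒ sig = (2; 1,1,3,3)
  {1,4}:  v_{1} + v_{4} = 2·v_{2} + v_{8} + 2·v_{9}  ⇒ sig = (2; 1,2,2)
  {7,11}:  v_{7} + v_{11} = 2·v_{2} + v_{8} + 2·v_{9}  ⇒ sig = (2; 1,2,2)
  {4,6}:  v_{4} + v_{6} = 3·v_{2} + v_{8} + 3·v_{9}  ⇒ sig = (2; 1,3,3)
  {1,5,10}:  v_{1} + v_{5} + v_{10} = 0  ⇒ sig = (3; —)
  {1,2,9}:  v_{1} + v_{2} + v_{9} = v_{6}  ⇒ sig = (3; 1)
  {3,6,8}:  v_{3} + v_{6} + v_{8} = v_{1}  ⇒ sig = (3; 1)
  {3,8,11}:  v_{3} + v_{8} + v_{11} = v_{1} + v_{5}  ⇒ sig = (3; 1,1)
  {6,8,10}:  v_{6} + v_{8} + v_{10} = v_{1} + v_{7}  ⇒ sig = (3; 1,1)
  {1,5,7}:  v_{1} + v_{5} + v_{7} = v_{2} + v_{8} + v_{9}  ⇒ sig = (3; 1,1,1)
  {4,8,10}:  v_{4} + v_{8} + v_{10} = v_{5} + 2·v_{7}  ⇒ sig = (3; 1,2)
  {2,3,8,9}:  v_{2} + v_{3} + v_{8} + v_{9} = 0  ⇒ sig = (4; —)
  {2,5,7,9}:  v_{2} + v_{5} + v_{7} + v_{9} = v_{4}  ⇒ sig = (4; 1)
  {2,8,9,10}:  v_{2} + v_{8} + v_{9} + v_{10} = v_{7}  ⇒ sig = (4; 1)

Sorted signature multiset PRS(X):
{ (2; 1) ×2,  (2; 1,1),  (2; 1,1,1,1),  (2; 1,1,3,3),  (2; 1,2,2) ×2,  (2; 1,3,3),  (3; —),  (3; 1) ×2,  (3; 1,1) ×2,  (3; 1,1,1),  (3; 1,2),  (4; —),  (4; 1) ×2 }


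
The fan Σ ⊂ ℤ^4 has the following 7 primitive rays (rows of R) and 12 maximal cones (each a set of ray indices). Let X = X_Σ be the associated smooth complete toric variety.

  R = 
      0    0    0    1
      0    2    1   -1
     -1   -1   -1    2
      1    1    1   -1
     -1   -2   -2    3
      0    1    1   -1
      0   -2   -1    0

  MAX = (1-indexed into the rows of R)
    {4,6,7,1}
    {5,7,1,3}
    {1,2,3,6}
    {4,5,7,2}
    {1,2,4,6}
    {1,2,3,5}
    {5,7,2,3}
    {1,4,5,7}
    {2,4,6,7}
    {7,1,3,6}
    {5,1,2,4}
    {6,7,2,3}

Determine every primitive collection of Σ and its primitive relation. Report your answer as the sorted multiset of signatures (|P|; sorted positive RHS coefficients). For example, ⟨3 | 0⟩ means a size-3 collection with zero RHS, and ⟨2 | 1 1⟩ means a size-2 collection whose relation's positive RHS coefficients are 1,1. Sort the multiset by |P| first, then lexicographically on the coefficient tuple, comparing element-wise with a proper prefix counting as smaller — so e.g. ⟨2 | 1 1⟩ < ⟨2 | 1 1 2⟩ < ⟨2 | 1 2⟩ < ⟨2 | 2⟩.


Σ has 3 primitive collections:

  • {3,4}:  v_{3} + v_{4} = v_{1} ; sig = ⟨2 | 1⟩
  • {5,6}:  v_{5} + v_{6} = v_{3} ; sig = ⟨2 | 1⟩
  • {1,2,7}:  v_{1} + v_{2} + v_{7} = 0 ; sig = ⟨3 | 0⟩

Sorted signature multiset PRS(X):
    ⟨2 | 1⟩
    ⟨2 | 1⟩
    ⟨3 | 0⟩


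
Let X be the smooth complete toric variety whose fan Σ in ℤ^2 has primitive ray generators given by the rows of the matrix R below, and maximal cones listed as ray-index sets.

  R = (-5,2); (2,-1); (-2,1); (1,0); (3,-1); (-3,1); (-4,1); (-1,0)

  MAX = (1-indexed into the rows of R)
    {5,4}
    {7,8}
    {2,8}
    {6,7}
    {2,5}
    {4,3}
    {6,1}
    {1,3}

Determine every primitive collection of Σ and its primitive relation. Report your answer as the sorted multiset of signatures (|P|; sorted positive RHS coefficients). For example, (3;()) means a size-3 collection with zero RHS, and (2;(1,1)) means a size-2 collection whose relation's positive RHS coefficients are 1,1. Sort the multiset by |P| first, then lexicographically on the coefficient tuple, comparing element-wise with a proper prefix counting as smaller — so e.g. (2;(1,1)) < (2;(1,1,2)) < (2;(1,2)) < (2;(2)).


Minimal non-faces — 20 found among 8 rays, 8 max cones:

  • {2,3}:  v_{2} + v_{3} = 0  ⇒ sig = (2;())
  • {4,8}:  v_{4} + v_{8} = 0  ⇒ sig = (2;())
  • {5,6}:  v_{5} + v_{6} = 0  ⇒ sig = (2;())
  • {1,2}:  v_{1} + v_{2} = v_{6}  ⇒ sig = (2;(1))
  • {1,5}:  v_{1} + v_{5} = v_{3}  ⇒ sig = (2;(1))
  • {2,4}:  v_{2} + v_{4} = v_{5}  ⇒ sig = (2;(1))
  • {2,6}:  v_{2} + v_{6} = v_{8}  ⇒ sig = (2;(1))
  • {3,5}:  v_{3} + v_{5} = v_{4}  ⇒ sig = (2;(1))
  • {3,6}:  v_{3} + v_{6} = v_{1}  ⇒ sig = (2;(1))
  • {3,8}:  v_{3} + v_{8} = v_{6}  ⇒ sig = (2;(1))
  • {4,6}:  v_{4} + v_{6} = v_{3}  ⇒ sig = (2;(1))
  • {4,7}:  v_{4} + v_{7} = v_{6}  ⇒ sig = (2;(1))
  • {5,7}:  v_{5} + v_{7} = v_{8}  ⇒ sig = (2;(1))
  • {5,8}:  v_{5} + v_{8} = v_{2}  ⇒ sig = (2;(1))
  • {6,8}:  v_{6} + v_{8} = v_{7}  ⇒ sig = (2;(1))
  • {1,4}:  v_{1} + v_{4} = 2·v_{3}  ⇒ sig = (2;(2))
  • {1,8}:  v_{1} + v_{8} = 2·v_{6}  ⇒ sig = (2;(2))
  • {2,7}:  v_{2} + v_{7} = 2·v_{8}  ⇒ sig = (2;(2))
  • {3,7}:  v_{3} + v_{7} = 2·v_{6}  ⇒ sig = (2;(2))
  • {1,7}:  v_{1} + v_{7} = 3·v_{6}  ⇒ sig = (2;(3))

so the primitive-relation signature multiset is
    |P|=2: 20 collections, coeffs (), (), (), (1), (1), (1), (1), (1), (1), (1), (1), (1), (1), (1), (1), (2), (2), (2), (2), (3)
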